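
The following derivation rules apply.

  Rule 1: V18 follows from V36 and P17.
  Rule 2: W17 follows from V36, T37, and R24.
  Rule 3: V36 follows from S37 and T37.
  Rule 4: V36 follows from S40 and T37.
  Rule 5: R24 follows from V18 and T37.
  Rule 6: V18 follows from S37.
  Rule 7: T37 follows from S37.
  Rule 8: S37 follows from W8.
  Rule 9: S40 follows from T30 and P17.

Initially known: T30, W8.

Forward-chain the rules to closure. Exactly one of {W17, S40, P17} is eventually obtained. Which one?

W8 holds, so S37 follows (Rule 8).
From S37, Rule 6 gives V18.
From S37, Rule 7 gives T37.
From S37 and T37, Rule 3 gives V36.
From V18 and T37, Rule 5 gives R24.
V36, T37, and R24 hold, so W17 follows (Rule 2).
No rule produces P17, and it is not given. S40 would need T30 and P17 (Rule 9), but P17 is never established.

W17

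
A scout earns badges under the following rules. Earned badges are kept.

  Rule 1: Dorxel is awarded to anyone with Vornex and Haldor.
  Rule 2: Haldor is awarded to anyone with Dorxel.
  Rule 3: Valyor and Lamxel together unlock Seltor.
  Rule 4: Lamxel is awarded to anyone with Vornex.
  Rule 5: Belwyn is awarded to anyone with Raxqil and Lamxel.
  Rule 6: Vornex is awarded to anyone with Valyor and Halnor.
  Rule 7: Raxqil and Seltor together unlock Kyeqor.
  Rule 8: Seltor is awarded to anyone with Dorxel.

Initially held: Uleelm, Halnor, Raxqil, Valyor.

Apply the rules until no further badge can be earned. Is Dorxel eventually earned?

Dorxel would need Vornex and Haldor (Rule 1), but Haldor is never earned.

No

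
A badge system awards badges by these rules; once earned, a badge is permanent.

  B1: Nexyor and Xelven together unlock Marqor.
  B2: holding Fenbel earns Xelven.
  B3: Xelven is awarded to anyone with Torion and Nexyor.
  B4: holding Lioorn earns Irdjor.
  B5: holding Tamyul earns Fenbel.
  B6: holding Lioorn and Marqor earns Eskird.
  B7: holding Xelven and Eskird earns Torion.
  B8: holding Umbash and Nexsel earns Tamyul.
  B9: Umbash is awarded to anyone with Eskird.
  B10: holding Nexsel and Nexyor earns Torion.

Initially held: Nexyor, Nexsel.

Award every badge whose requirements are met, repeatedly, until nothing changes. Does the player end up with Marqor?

Yes

With Nexsel and Nexyor, Torion is earned (B10).
With Torion and Nexyor, Xelven is earned (B3).
With Nexyor and Xelven, Marqor is earned (B1).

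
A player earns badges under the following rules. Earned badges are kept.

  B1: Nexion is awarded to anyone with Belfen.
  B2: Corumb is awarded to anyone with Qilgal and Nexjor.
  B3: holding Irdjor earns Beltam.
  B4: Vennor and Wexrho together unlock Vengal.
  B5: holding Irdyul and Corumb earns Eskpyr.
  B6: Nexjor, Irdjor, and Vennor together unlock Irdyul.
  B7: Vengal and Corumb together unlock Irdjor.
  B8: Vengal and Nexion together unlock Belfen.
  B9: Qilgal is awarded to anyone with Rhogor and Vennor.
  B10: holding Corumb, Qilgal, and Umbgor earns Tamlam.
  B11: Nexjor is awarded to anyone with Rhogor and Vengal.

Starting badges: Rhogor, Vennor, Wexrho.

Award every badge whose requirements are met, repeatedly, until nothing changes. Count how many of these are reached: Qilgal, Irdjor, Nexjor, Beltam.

4

With Vennor and Wexrho, Vengal is earned (B4).
With Rhogor and Vennor, Qilgal is earned (B9).
With Rhogor and Vengal, Nexjor is earned (B11).
With Qilgal and Nexjor, Corumb is earned (B2).
With Vengal and Corumb, Irdjor is earned (B7).
With Irdjor, Beltam is earned (B3).
Qilgal: reached.
Irdjor: reached.
Nexjor: reached.
Beltam: reached.
All 4 are reached.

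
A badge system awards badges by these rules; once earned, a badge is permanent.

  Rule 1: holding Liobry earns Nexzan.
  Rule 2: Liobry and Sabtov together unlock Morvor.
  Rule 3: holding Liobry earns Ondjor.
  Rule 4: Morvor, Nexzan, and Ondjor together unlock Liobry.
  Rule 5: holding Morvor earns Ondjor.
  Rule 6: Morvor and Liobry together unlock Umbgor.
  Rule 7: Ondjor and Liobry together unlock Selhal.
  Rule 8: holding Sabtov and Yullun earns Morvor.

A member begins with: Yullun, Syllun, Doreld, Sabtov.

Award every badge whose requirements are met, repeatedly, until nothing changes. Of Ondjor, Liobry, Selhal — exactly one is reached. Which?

With Sabtov and Yullun, Morvor is earned (Rule 8).
With Morvor, Ondjor is earned (Rule 5).
Liobry would need Morvor, Nexzan, and Ondjor (Rule 4), but Nexzan is never earned. Selhal would need Ondjor and Liobry (Rule 7), but Liobry is never earned.

Ondjor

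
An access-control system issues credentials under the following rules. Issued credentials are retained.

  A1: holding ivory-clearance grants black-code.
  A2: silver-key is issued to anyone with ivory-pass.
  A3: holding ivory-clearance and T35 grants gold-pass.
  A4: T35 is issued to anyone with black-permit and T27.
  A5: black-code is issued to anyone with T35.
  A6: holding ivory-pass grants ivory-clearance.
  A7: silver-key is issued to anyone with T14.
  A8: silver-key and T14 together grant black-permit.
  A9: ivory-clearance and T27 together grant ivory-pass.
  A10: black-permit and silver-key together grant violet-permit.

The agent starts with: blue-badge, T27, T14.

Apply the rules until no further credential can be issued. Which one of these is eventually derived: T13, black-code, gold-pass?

black-code

Holding T14 grants silver-key (A7).
Holding silver-key and T14 grants black-permit (A8).
Holding black-permit and T27 grants T35 (A4).
Holding T35 grants black-code (A5).
gold-pass would need ivory-clearance and T35 (A3), but ivory-clearance is never granted. No rule produces T13, and it is not given.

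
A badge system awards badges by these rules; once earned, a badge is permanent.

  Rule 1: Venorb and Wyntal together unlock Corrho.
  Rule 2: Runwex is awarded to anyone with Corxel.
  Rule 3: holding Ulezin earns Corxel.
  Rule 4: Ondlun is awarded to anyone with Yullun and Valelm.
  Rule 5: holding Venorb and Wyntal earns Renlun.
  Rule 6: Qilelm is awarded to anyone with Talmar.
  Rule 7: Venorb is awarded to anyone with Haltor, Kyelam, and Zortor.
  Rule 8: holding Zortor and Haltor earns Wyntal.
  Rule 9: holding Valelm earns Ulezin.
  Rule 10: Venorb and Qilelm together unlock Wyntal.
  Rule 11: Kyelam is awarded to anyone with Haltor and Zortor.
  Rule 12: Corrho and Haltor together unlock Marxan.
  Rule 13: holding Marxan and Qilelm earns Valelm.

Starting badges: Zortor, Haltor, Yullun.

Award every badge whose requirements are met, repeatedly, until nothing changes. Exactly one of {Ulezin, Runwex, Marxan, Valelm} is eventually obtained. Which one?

With Zortor and Haltor, Wyntal is earned (Rule 8).
With Haltor and Zortor, Kyelam is earned (Rule 11).
With Haltor, Kyelam, and Zortor, Venorb is earned (Rule 7).
With Venorb and Wyntal, Corrho is earned (Rule 1).
With Corrho and Haltor, Marxan is earned (Rule 12).
Valelm would need Marxan and Qilelm (Rule 13), but Qilelm is never earned. Runwex would need Corxel (Rule 2), but Corxel is never earned. Ulezin would need Valelm (Rule 9), but Valelm is never earned.

Marxan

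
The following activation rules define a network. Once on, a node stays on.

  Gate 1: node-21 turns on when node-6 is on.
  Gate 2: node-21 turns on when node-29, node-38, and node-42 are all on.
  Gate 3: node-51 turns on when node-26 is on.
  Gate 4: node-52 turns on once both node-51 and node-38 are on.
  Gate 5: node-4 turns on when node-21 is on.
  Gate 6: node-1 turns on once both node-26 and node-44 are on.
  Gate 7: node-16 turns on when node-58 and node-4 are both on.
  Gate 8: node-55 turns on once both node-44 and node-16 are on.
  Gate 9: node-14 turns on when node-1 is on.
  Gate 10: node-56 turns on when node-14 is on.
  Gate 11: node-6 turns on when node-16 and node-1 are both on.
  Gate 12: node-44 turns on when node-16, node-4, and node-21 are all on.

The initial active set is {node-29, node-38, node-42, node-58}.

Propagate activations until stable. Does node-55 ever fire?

Yes

Gate 2: node-29, node-38, and node-42 on → node-21 on.
node-21 is on, so node-4 turns on (Gate 5).
node-58 and node-4 are on, so node-16 turns on (Gate 7).
node-16, node-4, and node-21 are on, so node-44 turns on (Gate 12).
node-44 and node-16 are on, so node-55 turns on (Gate 8).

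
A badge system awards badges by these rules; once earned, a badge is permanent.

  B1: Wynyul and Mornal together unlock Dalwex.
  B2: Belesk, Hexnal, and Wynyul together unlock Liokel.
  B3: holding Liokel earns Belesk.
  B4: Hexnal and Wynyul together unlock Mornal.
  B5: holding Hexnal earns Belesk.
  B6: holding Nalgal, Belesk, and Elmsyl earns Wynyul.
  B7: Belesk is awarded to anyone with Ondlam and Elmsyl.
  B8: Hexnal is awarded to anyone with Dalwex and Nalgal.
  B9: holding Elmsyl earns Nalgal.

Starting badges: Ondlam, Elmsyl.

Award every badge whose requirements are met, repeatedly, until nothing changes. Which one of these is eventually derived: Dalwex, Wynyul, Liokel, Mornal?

With Ondlam and Elmsyl, Belesk is earned (B7).
With Elmsyl, Nalgal is earned (B9).
With Nalgal, Belesk, and Elmsyl, Wynyul is earned (B6).
Dalwex would need Wynyul and Mornal (B1), but Mornal is never earned. Mornal would need Hexnal and Wynyul (B4), but Hexnal is never earned. Liokel would need Belesk, Hexnal, and Wynyul (B2), but Hexnal is never earned.

Wynyul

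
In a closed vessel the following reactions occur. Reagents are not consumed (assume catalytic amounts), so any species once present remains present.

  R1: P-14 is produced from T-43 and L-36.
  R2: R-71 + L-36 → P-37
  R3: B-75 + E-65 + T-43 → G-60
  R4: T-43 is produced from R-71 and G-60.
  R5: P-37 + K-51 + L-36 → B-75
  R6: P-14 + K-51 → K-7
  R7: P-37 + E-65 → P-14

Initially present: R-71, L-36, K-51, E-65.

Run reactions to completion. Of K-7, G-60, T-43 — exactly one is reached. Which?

K-7

R-71 and L-36 present → P-37 forms (R2).
P-37 and E-65 present → P-14 forms (R7).
P-14 and K-51 present → K-7 forms (R6).
G-60 would need B-75, E-65, and T-43 (R3), but T-43 never forms. T-43 would need R-71 and G-60 (R4), but G-60 never forms.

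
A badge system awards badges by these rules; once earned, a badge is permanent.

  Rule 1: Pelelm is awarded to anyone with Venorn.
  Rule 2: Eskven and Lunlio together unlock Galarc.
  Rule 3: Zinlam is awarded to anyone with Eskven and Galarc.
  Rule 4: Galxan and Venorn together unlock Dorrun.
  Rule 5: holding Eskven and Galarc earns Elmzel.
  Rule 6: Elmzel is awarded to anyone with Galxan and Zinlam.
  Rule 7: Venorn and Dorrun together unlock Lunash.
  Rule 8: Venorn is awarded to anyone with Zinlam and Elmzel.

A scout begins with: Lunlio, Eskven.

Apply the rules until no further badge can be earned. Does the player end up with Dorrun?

No

Dorrun would need Galxan and Venorn (Rule 4), but Galxan is never earned.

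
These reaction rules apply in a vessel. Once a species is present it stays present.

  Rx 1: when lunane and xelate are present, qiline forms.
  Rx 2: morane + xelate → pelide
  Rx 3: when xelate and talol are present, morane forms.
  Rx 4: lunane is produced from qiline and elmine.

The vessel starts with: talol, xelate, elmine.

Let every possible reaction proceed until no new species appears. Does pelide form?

xelate and talol present → morane forms (Rx 3).
morane and xelate present → pelide forms (Rx 2).

Yes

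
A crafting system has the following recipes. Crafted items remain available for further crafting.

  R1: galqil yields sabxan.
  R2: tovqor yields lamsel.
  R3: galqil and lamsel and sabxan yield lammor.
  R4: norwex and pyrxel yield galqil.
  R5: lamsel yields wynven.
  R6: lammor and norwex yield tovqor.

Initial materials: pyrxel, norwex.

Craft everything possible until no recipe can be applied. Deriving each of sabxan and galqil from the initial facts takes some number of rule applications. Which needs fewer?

galqil

galqil: norwex and pyrxel → galqil (R4). [1 rule application]
sabxan: norwex and pyrxel → galqil (R4). galqil → sabxan (R1). [2 rule applications]
galqil needs fewer.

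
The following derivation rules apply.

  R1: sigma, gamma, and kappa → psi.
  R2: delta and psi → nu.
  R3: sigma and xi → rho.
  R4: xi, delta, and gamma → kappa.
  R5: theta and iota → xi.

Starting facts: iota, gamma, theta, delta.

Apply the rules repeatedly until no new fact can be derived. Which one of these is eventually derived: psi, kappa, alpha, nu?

From theta and iota, R5 gives xi.
From xi, delta, and gamma, R4 gives kappa.
nu would need delta and psi (R2), but psi is never established. psi would need sigma, gamma, and kappa (R1), but sigma is never established. No rule produces alpha, and it is not given.

kappa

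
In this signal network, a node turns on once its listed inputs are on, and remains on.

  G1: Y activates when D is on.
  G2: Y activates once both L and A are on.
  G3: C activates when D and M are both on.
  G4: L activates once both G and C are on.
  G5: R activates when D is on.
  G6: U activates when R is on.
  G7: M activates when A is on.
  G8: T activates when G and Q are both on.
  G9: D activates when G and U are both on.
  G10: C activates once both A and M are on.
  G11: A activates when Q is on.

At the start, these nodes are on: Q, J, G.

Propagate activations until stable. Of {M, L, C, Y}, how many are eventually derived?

G11: Q on → A on.
A is on, so M activates (G7).
A and M are on, so C activates (G10).
G and C are on, so L activates (G4).
L and A are on, so Y activates (G2).
M: reached.
L: reached.
C: reached.
Y: reached.
All 4 are reached.

4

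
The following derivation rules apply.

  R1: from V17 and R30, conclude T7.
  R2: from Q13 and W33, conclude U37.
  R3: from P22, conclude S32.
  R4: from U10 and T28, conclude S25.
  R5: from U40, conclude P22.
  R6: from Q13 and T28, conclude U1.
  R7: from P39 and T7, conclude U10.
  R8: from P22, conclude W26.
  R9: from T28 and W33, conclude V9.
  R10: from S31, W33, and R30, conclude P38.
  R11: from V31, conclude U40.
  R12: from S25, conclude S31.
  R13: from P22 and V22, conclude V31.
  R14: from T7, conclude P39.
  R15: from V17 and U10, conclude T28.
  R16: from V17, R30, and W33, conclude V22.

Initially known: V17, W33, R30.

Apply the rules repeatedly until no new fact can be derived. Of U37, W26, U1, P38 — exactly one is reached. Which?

V17 and R30 hold, so T7 follows (R1).
From T7, R14 gives P39.
P39 and T7 hold, so U10 follows (R7).
V17 and U10 hold, so T28 follows (R15).
U10 and T28 hold, so S25 follows (R4).
S25 holds, so S31 follows (R12).
From S31, W33, and R30, R10 gives P38.
U1 would need Q13 and T28 (R6), but Q13 is never established. U37 would need Q13 and W33 (R2), but Q13 is never established. W26 would need P22 (R8), but P22 is never established.

P38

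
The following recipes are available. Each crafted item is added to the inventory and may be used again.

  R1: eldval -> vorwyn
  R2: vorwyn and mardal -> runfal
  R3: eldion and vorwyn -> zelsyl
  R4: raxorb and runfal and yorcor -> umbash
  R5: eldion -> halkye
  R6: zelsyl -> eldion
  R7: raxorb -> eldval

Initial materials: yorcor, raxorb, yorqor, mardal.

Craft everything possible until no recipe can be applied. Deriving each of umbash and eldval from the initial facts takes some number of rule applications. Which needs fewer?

eldval: Using R7, raxorb makes eldval. [1 rule application]
umbash: Using R7, raxorb makes eldval. Using R1, eldval makes vorwyn. vorwyn and mardal -> runfal (R2). raxorb and runfal and yorcor -> umbash (R4). [4 rule applications]
eldval needs fewer.

eldval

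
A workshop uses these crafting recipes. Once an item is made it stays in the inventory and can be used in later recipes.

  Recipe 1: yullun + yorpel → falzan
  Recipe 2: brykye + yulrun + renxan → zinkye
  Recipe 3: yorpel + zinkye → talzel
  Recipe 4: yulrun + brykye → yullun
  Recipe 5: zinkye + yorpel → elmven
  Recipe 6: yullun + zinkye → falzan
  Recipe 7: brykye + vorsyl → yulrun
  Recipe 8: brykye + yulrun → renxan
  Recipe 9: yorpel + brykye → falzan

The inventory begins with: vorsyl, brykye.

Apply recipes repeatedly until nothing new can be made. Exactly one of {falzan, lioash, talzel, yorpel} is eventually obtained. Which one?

brykye + vorsyl → yulrun (Recipe 7).
yulrun + brykye → yullun (Recipe 4).
Using Recipe 8, brykye and yulrun make renxan.
brykye + yulrun + renxan → zinkye (Recipe 2).
yullun + zinkye → falzan (Recipe 6).
No rule produces yorpel, and it is not given. No rule produces lioash, and it is not given. talzel would need yorpel and zinkye (Recipe 3), but yorpel is never obtained.

falzan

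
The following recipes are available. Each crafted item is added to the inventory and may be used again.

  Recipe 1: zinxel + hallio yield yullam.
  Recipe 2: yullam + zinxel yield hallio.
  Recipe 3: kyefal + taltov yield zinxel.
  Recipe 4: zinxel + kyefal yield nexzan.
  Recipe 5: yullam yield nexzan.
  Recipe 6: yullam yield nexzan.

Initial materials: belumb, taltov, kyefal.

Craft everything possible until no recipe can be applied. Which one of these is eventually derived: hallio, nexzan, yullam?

Using Recipe 3, kyefal and taltov make zinxel.
zinxel + kyefal → nexzan (Recipe 4).
hallio would need yullam and zinxel (Recipe 2), but yullam is never obtained. yullam would need zinxel and hallio (Recipe 1), but hallio is never obtained.

nexzan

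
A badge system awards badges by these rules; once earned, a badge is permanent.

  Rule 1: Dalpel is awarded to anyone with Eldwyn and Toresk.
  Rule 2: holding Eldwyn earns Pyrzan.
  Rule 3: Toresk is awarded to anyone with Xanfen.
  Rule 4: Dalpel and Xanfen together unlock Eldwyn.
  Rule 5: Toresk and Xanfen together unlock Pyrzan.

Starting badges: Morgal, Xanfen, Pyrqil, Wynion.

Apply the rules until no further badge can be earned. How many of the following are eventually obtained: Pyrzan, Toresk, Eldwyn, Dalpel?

2

With Xanfen, Toresk is earned (Rule 3).
With Toresk and Xanfen, Pyrzan is earned (Rule 5).
Pyrzan: reached.
Toresk: reached.
Eldwyn would need Dalpel and Xanfen (Rule 4), but Dalpel is never earned.
Dalpel would need Eldwyn and Toresk (Rule 1), but Eldwyn is never earned.
Reached: Pyrzan and Toresk — 2 of the 4.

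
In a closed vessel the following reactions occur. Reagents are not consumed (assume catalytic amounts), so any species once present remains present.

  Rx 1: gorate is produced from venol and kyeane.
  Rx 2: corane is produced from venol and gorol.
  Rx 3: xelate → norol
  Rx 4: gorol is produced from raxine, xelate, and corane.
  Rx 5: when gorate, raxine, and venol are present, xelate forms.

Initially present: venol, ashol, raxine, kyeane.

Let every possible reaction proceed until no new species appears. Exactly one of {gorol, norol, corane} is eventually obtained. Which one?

norol

venol and kyeane present → gorate forms (Rx 1).
gorate, raxine, and venol present → xelate forms (Rx 5).
xelate present → norol forms (Rx 3).
gorol would need raxine, xelate, and corane (Rx 4), but corane never forms. corane would need venol and gorol (Rx 2), but gorol never forms.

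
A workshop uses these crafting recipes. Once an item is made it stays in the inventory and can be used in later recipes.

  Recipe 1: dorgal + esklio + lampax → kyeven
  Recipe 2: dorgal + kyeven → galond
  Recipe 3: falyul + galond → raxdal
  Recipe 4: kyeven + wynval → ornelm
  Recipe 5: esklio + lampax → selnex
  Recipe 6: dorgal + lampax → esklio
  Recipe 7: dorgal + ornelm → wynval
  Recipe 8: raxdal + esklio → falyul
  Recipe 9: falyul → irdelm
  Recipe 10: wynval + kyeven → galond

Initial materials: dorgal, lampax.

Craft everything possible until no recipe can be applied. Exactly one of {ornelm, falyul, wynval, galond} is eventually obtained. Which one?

galond

dorgal + lampax → esklio (Recipe 6).
dorgal + esklio + lampax → kyeven (Recipe 1).
Using Recipe 2, dorgal and kyeven make galond.
ornelm would need kyeven and wynval (Recipe 4), but wynval is never obtained. wynval would need dorgal and ornelm (Recipe 7), but ornelm is never obtained. falyul would need raxdal and esklio (Recipe 8), but raxdal is never obtained.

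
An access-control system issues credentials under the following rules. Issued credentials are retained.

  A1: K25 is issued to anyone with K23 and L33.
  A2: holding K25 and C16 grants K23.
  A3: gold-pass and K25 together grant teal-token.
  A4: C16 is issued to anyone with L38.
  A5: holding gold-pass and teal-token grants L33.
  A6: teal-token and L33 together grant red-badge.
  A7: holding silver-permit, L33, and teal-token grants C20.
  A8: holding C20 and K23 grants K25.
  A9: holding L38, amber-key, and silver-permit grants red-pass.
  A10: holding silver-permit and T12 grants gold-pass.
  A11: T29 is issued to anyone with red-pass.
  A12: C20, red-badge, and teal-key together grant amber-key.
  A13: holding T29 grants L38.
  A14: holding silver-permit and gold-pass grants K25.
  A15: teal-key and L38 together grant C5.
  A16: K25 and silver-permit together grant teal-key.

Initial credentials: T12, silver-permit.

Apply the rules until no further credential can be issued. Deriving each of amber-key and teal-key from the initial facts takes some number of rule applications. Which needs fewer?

teal-key: Holding silver-permit and T12 grants gold-pass (A10). Holding silver-permit and gold-pass grants K25 (A14). Holding K25 and silver-permit grants teal-key (A16). [3 rule applications]
amber-key: Holding silver-permit and T12 grants gold-pass (A10). Holding silver-permit and gold-pass grants K25 (A14). Holding gold-pass and K25 grants teal-token (A3). Holding K25 and silver-permit grants teal-key (A16). Holding gold-pass and teal-token grants L33 (A5). Holding teal-token and L33 grants red-badge (A6). Holding silver-permit, L33, and teal-token grants C20 (A7). Holding C20, red-badge, and teal-key grants amber-key (A12). [8 rule applications]
teal-key needs fewer.

teal-key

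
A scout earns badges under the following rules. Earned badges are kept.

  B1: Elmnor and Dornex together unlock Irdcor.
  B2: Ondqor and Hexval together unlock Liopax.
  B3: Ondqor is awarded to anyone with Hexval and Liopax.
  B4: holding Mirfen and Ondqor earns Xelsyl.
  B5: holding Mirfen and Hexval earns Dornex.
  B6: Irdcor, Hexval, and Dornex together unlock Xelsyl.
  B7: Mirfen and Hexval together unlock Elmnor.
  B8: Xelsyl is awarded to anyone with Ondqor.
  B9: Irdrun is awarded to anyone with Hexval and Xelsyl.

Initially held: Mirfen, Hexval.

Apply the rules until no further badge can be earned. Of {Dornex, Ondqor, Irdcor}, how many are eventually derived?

2

With Mirfen and Hexval, Elmnor is earned (B7).
With Mirfen and Hexval, Dornex is earned (B5).
With Elmnor and Dornex, Irdcor is earned (B1).
Dornex: reached.
Ondqor would need Hexval and Liopax (B3), but Liopax is never earned.
Irdcor: reached.
Reached: Dornex and Irdcor — 2 of the 3.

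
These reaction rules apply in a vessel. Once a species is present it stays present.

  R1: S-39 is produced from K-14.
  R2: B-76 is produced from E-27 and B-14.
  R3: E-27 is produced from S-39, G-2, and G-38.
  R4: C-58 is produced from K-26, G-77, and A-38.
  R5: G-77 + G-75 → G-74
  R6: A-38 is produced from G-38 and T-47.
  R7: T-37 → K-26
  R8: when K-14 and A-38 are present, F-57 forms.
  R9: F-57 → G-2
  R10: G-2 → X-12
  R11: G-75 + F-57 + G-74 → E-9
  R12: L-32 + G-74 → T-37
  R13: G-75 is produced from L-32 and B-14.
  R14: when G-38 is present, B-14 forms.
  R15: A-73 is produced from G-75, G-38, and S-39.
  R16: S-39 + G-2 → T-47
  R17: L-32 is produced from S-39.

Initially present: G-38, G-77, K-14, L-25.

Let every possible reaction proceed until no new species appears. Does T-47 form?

No

T-47 would need S-39 and G-2 (R16), but G-2 never forms.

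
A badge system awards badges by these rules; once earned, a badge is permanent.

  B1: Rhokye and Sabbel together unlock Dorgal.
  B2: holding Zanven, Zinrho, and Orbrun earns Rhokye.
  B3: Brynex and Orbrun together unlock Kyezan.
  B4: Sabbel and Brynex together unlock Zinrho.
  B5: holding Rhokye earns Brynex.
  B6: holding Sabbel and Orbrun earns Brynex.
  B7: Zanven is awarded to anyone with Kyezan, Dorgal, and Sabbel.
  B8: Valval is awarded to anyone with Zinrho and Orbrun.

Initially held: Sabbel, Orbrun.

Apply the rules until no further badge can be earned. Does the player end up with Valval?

With Sabbel and Orbrun, Brynex is earned (B6).
With Sabbel and Brynex, Zinrho is earned (B4).
With Zinrho and Orbrun, Valval is earned (B8).

Yes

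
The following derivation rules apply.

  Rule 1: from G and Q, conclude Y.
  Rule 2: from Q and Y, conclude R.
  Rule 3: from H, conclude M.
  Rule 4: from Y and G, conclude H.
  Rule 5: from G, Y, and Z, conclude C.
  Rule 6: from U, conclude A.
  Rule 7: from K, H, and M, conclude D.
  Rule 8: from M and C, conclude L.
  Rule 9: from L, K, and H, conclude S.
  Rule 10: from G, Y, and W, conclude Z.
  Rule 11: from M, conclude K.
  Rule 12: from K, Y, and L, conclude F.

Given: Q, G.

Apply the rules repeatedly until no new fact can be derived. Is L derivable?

L would need M and C (Rule 8), but C is never established.

No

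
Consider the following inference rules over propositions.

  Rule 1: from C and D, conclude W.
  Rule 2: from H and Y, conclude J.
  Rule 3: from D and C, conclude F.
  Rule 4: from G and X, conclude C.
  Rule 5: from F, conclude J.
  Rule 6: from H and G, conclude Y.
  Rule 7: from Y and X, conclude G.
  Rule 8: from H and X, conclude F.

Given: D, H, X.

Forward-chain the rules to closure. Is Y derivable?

Y would need H and G (Rule 6), but G is never established.

No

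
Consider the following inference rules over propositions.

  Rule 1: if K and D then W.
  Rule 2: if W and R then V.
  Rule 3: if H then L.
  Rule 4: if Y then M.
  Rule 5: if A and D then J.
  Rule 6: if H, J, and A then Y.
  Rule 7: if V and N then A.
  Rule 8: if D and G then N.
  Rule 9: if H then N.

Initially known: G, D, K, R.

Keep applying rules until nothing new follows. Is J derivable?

Yes

From K and D, Rule 1 gives W.
D and G hold, so N follows (Rule 8).
W and R hold, so V follows (Rule 2).
From V and N, Rule 7 gives A.
From A and D, Rule 5 gives J.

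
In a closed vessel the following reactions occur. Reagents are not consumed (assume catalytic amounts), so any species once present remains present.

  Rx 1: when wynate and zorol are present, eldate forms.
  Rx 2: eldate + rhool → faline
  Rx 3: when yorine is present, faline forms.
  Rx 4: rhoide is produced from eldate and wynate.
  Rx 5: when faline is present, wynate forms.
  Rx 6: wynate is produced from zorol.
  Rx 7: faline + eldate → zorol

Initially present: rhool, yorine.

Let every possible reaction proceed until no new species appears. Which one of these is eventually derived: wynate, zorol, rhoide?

yorine present → faline forms (Rx 3).
faline present → wynate forms (Rx 5).
zorol would need faline and eldate (Rx 7), but eldate never forms. rhoide would need eldate and wynate (Rx 4), but eldate never forms.

wynate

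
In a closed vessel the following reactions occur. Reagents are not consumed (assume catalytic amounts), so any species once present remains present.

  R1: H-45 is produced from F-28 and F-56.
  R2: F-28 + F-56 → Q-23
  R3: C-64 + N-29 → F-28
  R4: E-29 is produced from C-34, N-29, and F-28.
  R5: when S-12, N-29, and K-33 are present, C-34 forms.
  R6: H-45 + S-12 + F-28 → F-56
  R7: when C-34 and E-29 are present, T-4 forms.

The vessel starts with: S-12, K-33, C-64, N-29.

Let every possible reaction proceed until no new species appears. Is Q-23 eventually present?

Q-23 would need F-28 and F-56 (R2), but F-56 never forms.

No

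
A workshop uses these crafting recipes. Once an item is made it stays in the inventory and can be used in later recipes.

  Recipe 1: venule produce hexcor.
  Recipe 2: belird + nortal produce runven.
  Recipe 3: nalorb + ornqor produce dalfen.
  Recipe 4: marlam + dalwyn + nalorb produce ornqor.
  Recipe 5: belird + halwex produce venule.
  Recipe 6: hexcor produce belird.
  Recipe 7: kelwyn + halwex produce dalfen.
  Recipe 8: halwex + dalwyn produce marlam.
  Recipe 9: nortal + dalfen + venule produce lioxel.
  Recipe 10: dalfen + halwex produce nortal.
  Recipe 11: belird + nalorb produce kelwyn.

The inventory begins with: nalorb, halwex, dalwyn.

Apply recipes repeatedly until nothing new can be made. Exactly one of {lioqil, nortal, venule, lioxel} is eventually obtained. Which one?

Using Recipe 8, halwex and dalwyn make marlam.
Using Recipe 4, marlam, dalwyn, and nalorb make ornqor.
Using Recipe 3, nalorb and ornqor make dalfen.
Using Recipe 10, dalfen and halwex make nortal.
No rule produces lioqil, and it is not given. lioxel would need nortal, dalfen, and venule (Recipe 9), but venule is never obtained. venule would need belird and halwex (Recipe 5), but belird is never obtained.

nortal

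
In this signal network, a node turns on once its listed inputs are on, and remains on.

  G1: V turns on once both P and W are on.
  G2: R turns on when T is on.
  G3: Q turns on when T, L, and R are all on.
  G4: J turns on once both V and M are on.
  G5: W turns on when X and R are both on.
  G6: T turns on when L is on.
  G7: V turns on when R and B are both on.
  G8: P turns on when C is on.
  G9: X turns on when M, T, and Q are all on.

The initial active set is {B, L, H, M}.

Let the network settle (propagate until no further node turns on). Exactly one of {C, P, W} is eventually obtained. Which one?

G6: L on → T on.
T is on, so R turns on (G2).
G3: T, L, and R on → Q on.
M, T, and Q are on, so X turns on (G9).
G5: X and R on → W on.
P would need C (G8), but C never turns on. No rule produces C, and it is not given.

W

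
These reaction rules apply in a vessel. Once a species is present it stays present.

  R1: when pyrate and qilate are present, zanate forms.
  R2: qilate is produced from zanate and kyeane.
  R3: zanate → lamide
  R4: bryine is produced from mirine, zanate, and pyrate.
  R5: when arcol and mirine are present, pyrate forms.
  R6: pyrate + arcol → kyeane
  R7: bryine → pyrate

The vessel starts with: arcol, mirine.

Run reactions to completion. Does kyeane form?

arcol and mirine present → pyrate forms (R5).
pyrate and arcol present → kyeane forms (R6).

Yes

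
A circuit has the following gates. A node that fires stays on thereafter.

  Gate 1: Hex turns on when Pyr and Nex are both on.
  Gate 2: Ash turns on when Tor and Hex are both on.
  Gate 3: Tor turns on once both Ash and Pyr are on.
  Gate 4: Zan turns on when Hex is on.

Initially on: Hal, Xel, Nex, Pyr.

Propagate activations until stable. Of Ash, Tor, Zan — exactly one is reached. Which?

Gate 1: Pyr and Nex on → Hex on.
Hex is on, so Zan turns on (Gate 4).
Tor would need Ash and Pyr (Gate 3), but Ash never turns on. Ash would need Tor and Hex (Gate 2), but Tor never turns on.

Zan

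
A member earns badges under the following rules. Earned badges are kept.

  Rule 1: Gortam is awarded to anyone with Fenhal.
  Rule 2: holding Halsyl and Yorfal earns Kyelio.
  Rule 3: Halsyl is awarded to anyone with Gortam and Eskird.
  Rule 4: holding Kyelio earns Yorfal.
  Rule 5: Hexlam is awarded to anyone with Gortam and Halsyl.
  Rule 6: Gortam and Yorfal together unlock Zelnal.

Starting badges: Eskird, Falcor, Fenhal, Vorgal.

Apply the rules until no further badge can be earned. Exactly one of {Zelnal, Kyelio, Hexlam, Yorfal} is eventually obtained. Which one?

Hexlam

With Fenhal, Gortam is earned (Rule 1).
With Gortam and Eskird, Halsyl is earned (Rule 3).
With Gortam and Halsyl, Hexlam is earned (Rule 5).
Yorfal would need Kyelio (Rule 4), but Kyelio is never earned. Kyelio would need Halsyl and Yorfal (Rule 2), but Yorfal is never earned. Zelnal would need Gortam and Yorfal (Rule 6), but Yorfal is never earned.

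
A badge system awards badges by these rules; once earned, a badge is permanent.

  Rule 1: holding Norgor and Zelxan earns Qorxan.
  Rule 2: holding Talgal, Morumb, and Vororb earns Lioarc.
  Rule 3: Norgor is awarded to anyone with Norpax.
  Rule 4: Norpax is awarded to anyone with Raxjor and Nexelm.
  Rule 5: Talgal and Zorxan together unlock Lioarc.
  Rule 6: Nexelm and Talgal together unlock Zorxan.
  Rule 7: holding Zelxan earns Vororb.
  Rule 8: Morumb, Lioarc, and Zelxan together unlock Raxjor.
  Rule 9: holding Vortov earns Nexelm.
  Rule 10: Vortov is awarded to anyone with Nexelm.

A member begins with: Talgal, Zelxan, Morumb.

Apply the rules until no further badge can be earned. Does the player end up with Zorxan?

Zorxan would need Nexelm and Talgal (Rule 6), but Nexelm is never earned.

No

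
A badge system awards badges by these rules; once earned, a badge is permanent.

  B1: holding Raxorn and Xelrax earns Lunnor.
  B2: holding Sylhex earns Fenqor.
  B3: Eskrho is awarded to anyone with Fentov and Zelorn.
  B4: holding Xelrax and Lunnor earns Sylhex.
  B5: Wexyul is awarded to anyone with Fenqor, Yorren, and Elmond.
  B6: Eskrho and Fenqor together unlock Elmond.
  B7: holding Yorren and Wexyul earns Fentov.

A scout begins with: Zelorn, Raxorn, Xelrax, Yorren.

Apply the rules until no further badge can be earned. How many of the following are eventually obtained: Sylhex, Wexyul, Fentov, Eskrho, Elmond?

With Raxorn and Xelrax, Lunnor is earned (B1).
With Xelrax and Lunnor, Sylhex is earned (B4).
Sylhex: reached.
Wexyul would need Fenqor, Yorren, and Elmond (B5), but Elmond is never earned.
Fentov would need Yorren and Wexyul (B7), but Wexyul is never earned.
Eskrho would need Fentov and Zelorn (B3), but Fentov is never earned.
Elmond would need Eskrho and Fenqor (B6), but Eskrho is never earned.
Reached: Sylhex — 1 of the 5.

1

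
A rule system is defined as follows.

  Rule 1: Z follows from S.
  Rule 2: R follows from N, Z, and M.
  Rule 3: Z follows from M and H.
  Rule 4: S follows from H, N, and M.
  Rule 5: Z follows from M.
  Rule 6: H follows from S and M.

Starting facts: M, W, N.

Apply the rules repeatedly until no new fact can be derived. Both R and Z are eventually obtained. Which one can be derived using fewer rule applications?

Z: From M, Rule 5 gives Z. [1 rule application]
R: From M, Rule 5 gives Z. From N, Z, and M, Rule 2 gives R. [2 rule applications]
Z needs fewer.

Z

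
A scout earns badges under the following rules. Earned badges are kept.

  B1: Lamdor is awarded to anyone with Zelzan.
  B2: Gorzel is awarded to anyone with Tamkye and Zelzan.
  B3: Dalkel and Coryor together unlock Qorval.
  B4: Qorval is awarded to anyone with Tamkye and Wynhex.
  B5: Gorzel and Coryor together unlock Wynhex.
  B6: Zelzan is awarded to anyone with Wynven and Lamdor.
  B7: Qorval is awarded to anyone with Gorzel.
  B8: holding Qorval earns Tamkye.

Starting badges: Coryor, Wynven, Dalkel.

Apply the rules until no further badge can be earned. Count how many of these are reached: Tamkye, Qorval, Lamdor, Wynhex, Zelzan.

2

With Dalkel and Coryor, Qorval is earned (B3).
With Qorval, Tamkye is earned (B8).
Tamkye: reached.
Qorval: reached.
Lamdor would need Zelzan (B1), but Zelzan is never earned.
Wynhex would need Gorzel and Coryor (B5), but Gorzel is never earned.
Zelzan would need Wynven and Lamdor (B6), but Lamdor is never earned.
Reached: Tamkye and Qorval — 2 of the 5.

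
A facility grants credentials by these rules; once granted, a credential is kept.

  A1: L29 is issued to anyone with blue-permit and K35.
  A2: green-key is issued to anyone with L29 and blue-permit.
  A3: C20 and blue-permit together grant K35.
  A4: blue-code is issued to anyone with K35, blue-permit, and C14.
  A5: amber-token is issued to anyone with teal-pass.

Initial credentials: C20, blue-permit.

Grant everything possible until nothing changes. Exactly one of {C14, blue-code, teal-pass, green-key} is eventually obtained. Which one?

Holding C20 and blue-permit grants K35 (A3).
Holding blue-permit and K35 grants L29 (A1).
Holding L29 and blue-permit grants green-key (A2).
blue-code would need K35, blue-permit, and C14 (A4), but C14 is never granted. No rule produces teal-pass, and it is not given. No rule produces C14, and it is not given.

green-key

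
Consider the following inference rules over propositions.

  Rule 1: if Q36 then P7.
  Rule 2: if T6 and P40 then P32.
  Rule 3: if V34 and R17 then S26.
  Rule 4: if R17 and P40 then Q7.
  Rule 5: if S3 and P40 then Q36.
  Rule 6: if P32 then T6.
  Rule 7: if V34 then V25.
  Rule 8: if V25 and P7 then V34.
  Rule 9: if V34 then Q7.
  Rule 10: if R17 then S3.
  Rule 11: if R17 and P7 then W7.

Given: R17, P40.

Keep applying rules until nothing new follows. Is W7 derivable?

R17 holds, so S3 follows (Rule 10).
S3 and P40 hold, so Q36 follows (Rule 5).
From Q36, Rule 1 gives P7.
From R17 and P7, Rule 11 gives W7.

Yes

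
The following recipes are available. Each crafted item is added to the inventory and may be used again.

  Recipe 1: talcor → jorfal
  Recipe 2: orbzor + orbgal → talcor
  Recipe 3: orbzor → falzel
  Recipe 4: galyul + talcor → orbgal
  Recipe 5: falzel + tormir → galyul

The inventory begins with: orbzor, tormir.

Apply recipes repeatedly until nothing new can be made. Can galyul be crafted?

Yes

Using Recipe 3, orbzor makes falzel.
Using Recipe 5, falzel and tormir make galyul.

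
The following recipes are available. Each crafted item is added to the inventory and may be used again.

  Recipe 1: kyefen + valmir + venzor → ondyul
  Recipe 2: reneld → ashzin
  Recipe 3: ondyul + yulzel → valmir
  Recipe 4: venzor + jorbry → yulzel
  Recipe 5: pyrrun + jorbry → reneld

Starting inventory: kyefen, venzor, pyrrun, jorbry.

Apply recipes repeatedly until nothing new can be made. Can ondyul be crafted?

No

ondyul would need kyefen, valmir, and venzor (Recipe 1), but valmir is never obtained.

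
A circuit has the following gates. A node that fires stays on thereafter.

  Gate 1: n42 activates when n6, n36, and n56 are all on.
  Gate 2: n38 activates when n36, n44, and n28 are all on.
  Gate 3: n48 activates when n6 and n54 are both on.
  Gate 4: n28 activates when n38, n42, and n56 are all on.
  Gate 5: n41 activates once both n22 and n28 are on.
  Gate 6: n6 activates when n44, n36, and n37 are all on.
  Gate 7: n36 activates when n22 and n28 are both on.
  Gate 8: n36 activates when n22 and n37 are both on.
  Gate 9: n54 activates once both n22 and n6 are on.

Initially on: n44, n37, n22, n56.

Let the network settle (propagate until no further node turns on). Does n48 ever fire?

Gate 8: n22 and n37 on → n36 on.
Gate 6: n44, n36, and n37 on → n6 on.
Gate 9: n22 and n6 on → n54 on.
n6 and n54 are on, so n48 activates (Gate 3).

Yes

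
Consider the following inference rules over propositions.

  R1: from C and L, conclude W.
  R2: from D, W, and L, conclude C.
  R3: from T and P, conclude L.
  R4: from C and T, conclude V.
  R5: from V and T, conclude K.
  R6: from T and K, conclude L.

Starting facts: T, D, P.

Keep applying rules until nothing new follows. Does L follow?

From T and P, R3 gives L.

Yes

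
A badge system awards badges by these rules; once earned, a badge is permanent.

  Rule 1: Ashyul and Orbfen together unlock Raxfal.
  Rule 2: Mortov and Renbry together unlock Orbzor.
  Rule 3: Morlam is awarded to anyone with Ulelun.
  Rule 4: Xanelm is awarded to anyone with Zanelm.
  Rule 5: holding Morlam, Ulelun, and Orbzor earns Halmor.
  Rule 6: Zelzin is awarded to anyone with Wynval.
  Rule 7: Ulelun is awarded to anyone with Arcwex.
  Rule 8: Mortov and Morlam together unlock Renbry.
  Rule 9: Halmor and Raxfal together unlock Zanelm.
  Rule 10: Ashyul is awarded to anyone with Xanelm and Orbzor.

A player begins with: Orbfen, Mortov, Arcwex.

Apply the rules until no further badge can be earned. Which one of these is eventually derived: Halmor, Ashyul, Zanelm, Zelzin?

With Arcwex, Ulelun is earned (Rule 7).
With Ulelun, Morlam is earned (Rule 3).
With Mortov and Morlam, Renbry is earned (Rule 8).
With Mortov and Renbry, Orbzor is earned (Rule 2).
With Morlam, Ulelun, and Orbzor, Halmor is earned (Rule 5).
Zanelm would need Halmor and Raxfal (Rule 9), but Raxfal is never earned. Zelzin would need Wynval (Rule 6), but Wynval is never earned. Ashyul would need Xanelm and Orbzor (Rule 10), but Xanelm is never earned.

Halmor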